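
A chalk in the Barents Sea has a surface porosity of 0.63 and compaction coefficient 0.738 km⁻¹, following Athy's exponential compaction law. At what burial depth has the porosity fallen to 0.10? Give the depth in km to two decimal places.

2.49 km

Invert Athy's law: z = ln(φ₀/φ) / β
z = ln(0.63/0.1) / 0.738 = ln(6.3) / 0.738 = 1.8405 / 0.738 = 2.494 km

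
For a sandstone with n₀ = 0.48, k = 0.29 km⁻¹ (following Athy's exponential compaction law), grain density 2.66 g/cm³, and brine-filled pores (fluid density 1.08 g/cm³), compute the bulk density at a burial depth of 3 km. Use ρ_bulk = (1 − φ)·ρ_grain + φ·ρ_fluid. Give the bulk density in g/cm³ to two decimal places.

2.34 g/cm³

Porosity at depth: n = 0.48·exp(−0.29×3) = 0.48×0.4190 = 0.2011
Bulk density: ρ_b = (1−n)ρ_g + n·ρ_f = 0.7989×2.66 + 0.2011×1.08
       = 2.125 + 0.217 = 2.342 g/cm³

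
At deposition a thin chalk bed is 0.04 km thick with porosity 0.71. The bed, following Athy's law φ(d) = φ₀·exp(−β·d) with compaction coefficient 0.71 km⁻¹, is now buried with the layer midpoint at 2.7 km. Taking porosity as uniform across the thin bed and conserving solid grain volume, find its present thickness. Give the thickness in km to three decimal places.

0.013 km

Porosity at 2.7 km: φ = 0.71·exp(−0.71×2.7) = 0.1044
Solid-volume conservation: h(1−φ) = h₀(1−φ₀) ⇒ h = h₀·(1−φ₀)/(1−φ)
h = 0.04 × (1 − 0.71)/(1 − 0.1044) = 0.04 × 0.3238 = 0.0130 km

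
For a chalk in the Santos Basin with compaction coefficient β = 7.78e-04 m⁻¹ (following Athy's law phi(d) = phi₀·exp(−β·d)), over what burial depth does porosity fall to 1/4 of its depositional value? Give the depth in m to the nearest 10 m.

1780 m

Working in km (1 km = 1000 m; β in km⁻¹ = β in m⁻¹ × 1000):
phi/phi₀ = 1/4 ⇒ exp(−β·d) = 1/4 ⇒ d = ln(4) / β
d = 1.3863 / 0.778 = 1.782 km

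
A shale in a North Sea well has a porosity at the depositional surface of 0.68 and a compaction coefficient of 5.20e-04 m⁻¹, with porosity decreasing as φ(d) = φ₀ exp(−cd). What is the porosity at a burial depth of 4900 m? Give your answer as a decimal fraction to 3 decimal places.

0.053

Working in km (1 km = 1000 m; c in km⁻¹ = c in m⁻¹ × 1000):
φ = φ₀·exp(−c·d) = 0.68 × exp(−0.52 × 4.9) = 0.68 × exp(−2.548)
  = 0.68 × 0.0782 = 0.0532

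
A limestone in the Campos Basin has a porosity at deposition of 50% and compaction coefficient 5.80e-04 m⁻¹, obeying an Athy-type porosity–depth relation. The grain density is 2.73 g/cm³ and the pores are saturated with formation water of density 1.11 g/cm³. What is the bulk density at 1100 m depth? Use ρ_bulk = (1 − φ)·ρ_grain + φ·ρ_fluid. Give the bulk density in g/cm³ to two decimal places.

2.30 g/cm³

Working in km (1 km = 1000 m; c in km⁻¹ = c in m⁻¹ × 1000):
Porosity at depth: φ = 0.5·exp(−0.58×1.1) = 0.5×0.5283 = 0.2642
Bulk density: ρ_b = (1−φ)ρ_g + φ·ρ_f = 0.7358×2.73 + 0.2642×1.11
       = 2.009 + 0.293 = 2.302 g/cm³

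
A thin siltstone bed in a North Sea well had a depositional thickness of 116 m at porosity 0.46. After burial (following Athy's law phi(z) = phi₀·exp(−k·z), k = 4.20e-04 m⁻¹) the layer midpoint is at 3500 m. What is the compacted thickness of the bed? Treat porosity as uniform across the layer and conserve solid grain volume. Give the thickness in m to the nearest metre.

Working in km (1 km = 1000 m; k in km⁻¹ = k in m⁻¹ × 1000):
Porosity at 3.5 km: phi = 0.46·exp(−0.42×3.5) = 0.1058
Solid-volume conservation: h(1−phi) = h₀(1−phi₀) ⇒ h = h₀·(1−phi₀)/(1−phi)
h = 0.116 × (1 − 0.46)/(1 − 0.1058) = 0.116 × 0.6039 = 0.0700 km

70 m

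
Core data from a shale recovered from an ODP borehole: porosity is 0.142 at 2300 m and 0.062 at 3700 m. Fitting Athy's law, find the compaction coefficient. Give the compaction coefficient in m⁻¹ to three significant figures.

Working in km (1 km = 1000 m; β in km⁻¹ = β in m⁻¹ × 1000):
Athy: n(z) = n₀ e^(−βz) ⇒ n₁/n₂ = e^{β(z₂−z₁)} ⇒ β = ln(n₁/n₂)/(z₂−z₁)
β = ln(0.142/0.062) / (3.7 − 2.3) = ln(2.29) / 1.4 = 0.8287 / 1.4 = 0.5919 km⁻¹

0.000592 m⁻¹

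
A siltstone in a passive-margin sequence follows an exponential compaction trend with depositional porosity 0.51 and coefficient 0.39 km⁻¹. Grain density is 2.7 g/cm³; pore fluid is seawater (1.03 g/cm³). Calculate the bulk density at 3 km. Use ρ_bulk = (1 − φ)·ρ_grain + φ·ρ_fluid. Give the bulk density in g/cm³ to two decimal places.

Porosity at depth: n = 0.51·exp(−0.39×3) = 0.51×0.3104 = 0.1583
Bulk density: ρ_b = (1−n)ρ_g + n·ρ_f = 0.8417×2.7 + 0.1583×1.03
       = 2.273 + 0.163 = 2.436 g/cm³

2.44 g/cm³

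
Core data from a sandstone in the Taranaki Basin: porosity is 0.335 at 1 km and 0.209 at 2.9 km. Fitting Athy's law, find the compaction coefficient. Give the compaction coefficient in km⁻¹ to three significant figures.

0.248 km⁻¹

Athy: phi(z) = phi₀ e^(−cz) ⇒ phi₁/phi₂ = e^{c(z₂−z₁)} ⇒ c = ln(phi₁/phi₂)/(z₂−z₁)
c = ln(0.335/0.209) / (2.9 − 1) = ln(1.603) / 1.9 = 0.4718 / 1.9 = 0.2483 km⁻¹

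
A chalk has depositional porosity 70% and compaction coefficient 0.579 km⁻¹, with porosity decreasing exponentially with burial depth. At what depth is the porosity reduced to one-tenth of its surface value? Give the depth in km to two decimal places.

3.98 km

φ/φ₀ = 1/10 ⇒ exp(−β·z) = 1/10 ⇒ z = ln(10) / β
z = 2.3026 / 0.579 = 3.977 km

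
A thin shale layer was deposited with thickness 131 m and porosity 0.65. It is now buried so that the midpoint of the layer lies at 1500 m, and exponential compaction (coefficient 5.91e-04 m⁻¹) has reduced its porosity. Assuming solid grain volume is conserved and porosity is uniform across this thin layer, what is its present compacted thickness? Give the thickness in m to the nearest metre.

63 m

Working in km (1 km = 1000 m; k in km⁻¹ = k in m⁻¹ × 1000):
Porosity at 1.5 km: phi = 0.65·exp(−0.591×1.5) = 0.2679
Solid-volume conservation: h(1−phi) = h₀(1−phi₀) ⇒ h = h₀·(1−phi₀)/(1−phi)
h = 0.131 × (1 − 0.65)/(1 − 0.2679) = 0.131 × 0.4781 = 0.0626 km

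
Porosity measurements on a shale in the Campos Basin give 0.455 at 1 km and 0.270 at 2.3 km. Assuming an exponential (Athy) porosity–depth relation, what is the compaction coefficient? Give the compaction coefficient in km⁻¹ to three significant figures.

0.401 km⁻¹

Athy: phi(Z) = phi₀ e^(−kZ) ⇒ phi₁/phi₂ = e^{k(Z₂−Z₁)} ⇒ k = ln(phi₁/phi₂)/(Z₂−Z₁)
k = ln(0.455/0.27) / (2.3 − 1) = ln(1.685) / 1.3 = 0.5219 / 1.3 = 0.4014 km⁻¹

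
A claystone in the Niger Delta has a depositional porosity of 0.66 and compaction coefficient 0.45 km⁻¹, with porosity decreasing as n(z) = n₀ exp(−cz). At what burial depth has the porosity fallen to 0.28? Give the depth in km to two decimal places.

Invert Athy's law: z = ln(n₀/n) / c
z = ln(0.66/0.28) / 0.45 = ln(2.357) / 0.45 = 0.8575 / 0.45 = 1.905 km

1.91 km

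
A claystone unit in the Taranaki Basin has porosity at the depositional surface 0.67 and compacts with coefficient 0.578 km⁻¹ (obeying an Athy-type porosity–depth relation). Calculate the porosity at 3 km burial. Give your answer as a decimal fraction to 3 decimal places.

0.118

n = n₀·exp(−β·Z) = 0.67 × exp(−0.578 × 3) = 0.67 × exp(−1.734)
  = 0.67 × 0.1766 = 0.1183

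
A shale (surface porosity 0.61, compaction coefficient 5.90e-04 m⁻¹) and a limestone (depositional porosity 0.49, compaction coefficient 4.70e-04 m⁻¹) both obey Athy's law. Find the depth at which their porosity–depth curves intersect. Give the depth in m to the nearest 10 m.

Working in km (1 km = 1000 m; c in km⁻¹ = c in m⁻¹ × 1000):
Set φ₀ₐ e^(−cₐZ) = φ₀ᵦ e^(−cᵦZ) ⇒ ln(φ₀ₐ/φ₀ᵦ) = (cₐ − cᵦ)·Z
Z = ln(0.61/0.49) / (0.59 − 0.47) = 0.2191 / 0.12 = 1.825 km

1830 m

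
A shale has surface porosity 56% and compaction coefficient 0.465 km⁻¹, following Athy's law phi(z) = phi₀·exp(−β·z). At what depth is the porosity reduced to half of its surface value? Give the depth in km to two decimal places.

1.49 km

phi/phi₀ = 1/2 ⇒ exp(−β·z) = 1/2 ⇒ z = ln(2) / β
z = 0.6931 / 0.465 = 1.491 km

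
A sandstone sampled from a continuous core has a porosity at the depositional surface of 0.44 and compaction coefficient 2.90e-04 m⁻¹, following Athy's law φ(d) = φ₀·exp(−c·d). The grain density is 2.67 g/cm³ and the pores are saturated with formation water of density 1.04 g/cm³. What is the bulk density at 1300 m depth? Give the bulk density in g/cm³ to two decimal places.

Working in km (1 km = 1000 m; c in km⁻¹ = c in m⁻¹ × 1000):
Porosity at depth: φ = 0.44·exp(−0.29×1.3) = 0.44×0.6859 = 0.3018
Bulk density: ρ_b = (1−φ)ρ_g + φ·ρ_f = 0.6982×2.67 + 0.3018×1.04
       = 1.864 + 0.314 = 2.178 g/cm³

2.18 g/cm³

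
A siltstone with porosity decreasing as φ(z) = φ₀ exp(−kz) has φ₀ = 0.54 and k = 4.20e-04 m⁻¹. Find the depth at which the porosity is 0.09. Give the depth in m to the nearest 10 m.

Working in km (1 km = 1000 m; k in km⁻¹ = k in m⁻¹ × 1000):
Invert Athy's law: z = ln(φ₀/φ) / k
z = ln(0.54/0.09) / 0.42 = ln(6) / 0.42 = 1.7918 / 0.42 = 4.266 km

4270 m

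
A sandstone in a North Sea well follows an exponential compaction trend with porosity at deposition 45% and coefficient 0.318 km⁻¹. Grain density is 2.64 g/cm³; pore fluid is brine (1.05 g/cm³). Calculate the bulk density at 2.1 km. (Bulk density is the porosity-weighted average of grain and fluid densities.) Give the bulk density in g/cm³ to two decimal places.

Porosity at depth: n = 0.45·exp(−0.318×2.1) = 0.45×0.5128 = 0.2308
Bulk density: ρ_b = (1−n)ρ_g + n·ρ_f = 0.7692×2.64 + 0.2308×1.05
       = 2.031 + 0.242 = 2.273 g/cm³

2.27 g/cm³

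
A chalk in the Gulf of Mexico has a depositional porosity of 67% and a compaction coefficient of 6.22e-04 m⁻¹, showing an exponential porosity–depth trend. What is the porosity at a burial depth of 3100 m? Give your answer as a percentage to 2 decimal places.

Working in km (1 km = 1000 m; β in km⁻¹ = β in m⁻¹ × 1000):
φ = φ₀·exp(−β·d) = 0.67 × exp(−0.622 × 3.1) = 0.67 × exp(−1.928)
  = 0.67 × 0.1454 = 0.0974

9.74%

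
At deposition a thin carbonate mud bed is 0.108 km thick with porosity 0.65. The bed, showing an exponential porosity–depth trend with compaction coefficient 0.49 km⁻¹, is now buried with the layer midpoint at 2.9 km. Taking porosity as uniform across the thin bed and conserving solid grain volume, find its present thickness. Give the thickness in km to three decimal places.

0.045 km

Porosity at 2.9 km: phi = 0.65·exp(−0.49×2.9) = 0.1570
Solid-volume conservation: h(1−phi) = h₀(1−phi₀) ⇒ h = h₀·(1−phi₀)/(1−phi)
h = 0.108 × (1 − 0.65)/(1 − 0.1570) = 0.108 × 0.4152 = 0.0448 km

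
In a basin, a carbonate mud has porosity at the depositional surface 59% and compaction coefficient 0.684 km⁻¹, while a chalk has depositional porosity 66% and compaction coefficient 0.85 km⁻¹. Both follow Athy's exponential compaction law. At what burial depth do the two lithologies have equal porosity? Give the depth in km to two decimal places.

0.68 km

Set φ₀ₐ e^(−kₐZ) = φ₀ᵦ e^(−kᵦZ) ⇒ ln(φ₀ₐ/φ₀ᵦ) = (kₐ − kᵦ)·Z
Z = ln(0.59/0.66) / (0.684 − 0.85) = -0.1121 / -0.166 = 0.675 km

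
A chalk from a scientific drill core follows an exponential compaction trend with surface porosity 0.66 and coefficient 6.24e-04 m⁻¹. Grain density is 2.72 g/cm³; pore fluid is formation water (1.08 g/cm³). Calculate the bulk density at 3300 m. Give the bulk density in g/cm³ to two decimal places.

Working in km (1 km = 1000 m; k in km⁻¹ = k in m⁻¹ × 1000):
Porosity at depth: n = 0.66·exp(−0.624×3.3) = 0.66×0.1276 = 0.0842
Bulk density: ρ_b = (1−n)ρ_g + n·ρ_f = 0.9158×2.72 + 0.0842×1.08
       = 2.491 + 0.091 = 2.582 g/cm³

2.58 g/cm³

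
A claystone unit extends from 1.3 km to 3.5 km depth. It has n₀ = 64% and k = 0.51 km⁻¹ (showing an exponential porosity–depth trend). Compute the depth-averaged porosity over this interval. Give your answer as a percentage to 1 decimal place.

19.8%

⟨n⟩ = (1/(Z₂−Z₁)) ∫ n₀ e^(−kZ) dZ = n₀·(e^(−k·Z₁) − e^(−k·Z₂)) / (k·(Z₂−Z₁))
e^(−0.51×1.3) = 0.5153; e^(−0.51×3.5) = 0.1678
⟨n⟩ = 0.64 × (0.5153 − 0.1678) / (0.51 × 2.2) = 0.64 × 0.3097 = 0.1982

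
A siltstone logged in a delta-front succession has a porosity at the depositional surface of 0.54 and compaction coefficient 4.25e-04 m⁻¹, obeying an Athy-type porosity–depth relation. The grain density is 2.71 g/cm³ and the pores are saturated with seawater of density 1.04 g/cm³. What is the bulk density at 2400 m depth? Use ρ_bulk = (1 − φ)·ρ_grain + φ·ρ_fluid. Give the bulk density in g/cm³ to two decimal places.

Working in km (1 km = 1000 m; k in km⁻¹ = k in m⁻¹ × 1000):
Porosity at depth: phi = 0.54·exp(−0.425×2.4) = 0.54×0.3606 = 0.1947
Bulk density: ρ_b = (1−phi)ρ_g + phi·ρ_f = 0.8053×2.71 + 0.1947×1.04
       = 2.182 + 0.203 = 2.385 g/cm³

2.38 g/cm³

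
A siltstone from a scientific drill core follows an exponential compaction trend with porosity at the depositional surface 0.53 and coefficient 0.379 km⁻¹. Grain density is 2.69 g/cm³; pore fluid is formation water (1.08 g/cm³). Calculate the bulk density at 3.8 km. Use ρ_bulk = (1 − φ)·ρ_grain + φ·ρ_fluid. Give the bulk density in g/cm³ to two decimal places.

Porosity at depth: n = 0.53·exp(−0.379×3.8) = 0.53×0.2369 = 0.1255
Bulk density: ρ_b = (1−n)ρ_g + n·ρ_f = 0.8745×2.69 + 0.1255×1.08
       = 2.352 + 0.136 = 2.488 g/cm³

2.49 g/cm³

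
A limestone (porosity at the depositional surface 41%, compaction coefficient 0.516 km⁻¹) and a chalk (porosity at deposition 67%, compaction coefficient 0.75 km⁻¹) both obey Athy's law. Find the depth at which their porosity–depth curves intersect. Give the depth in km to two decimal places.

Set φ₀ₐ e^(−βₐd) = φ₀ᵦ e^(−βᵦd) ⇒ ln(φ₀ₐ/φ₀ᵦ) = (βₐ − βᵦ)·d
d = ln(0.41/0.67) / (0.516 − 0.75) = -0.4911 / -0.234 = 2.099 km

2.10 km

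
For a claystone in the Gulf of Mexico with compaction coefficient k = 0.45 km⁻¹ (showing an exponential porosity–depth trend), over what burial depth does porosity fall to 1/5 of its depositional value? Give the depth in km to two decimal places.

phi/phi₀ = 1/5 ⇒ exp(−k·Z) = 1/5 ⇒ Z = ln(5) / k
Z = 1.6094 / 0.45 = 3.577 km

3.58 km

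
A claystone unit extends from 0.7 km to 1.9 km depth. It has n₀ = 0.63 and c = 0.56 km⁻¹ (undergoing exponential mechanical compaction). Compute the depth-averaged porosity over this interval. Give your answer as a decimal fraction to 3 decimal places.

0.310

⟨n⟩ = (1/(d₂−d₁)) ∫ n₀ e^(−cd) dd = n₀·(e^(−c·d₁) − e^(−c·d₂)) / (c·(d₂−d₁))
e^(−0.56×0.7) = 0.6757; e^(−0.56×1.9) = 0.3451
⟨n⟩ = 0.63 × (0.6757 − 0.3451) / (0.56 × 1.2) = 0.63 × 0.4920 = 0.3100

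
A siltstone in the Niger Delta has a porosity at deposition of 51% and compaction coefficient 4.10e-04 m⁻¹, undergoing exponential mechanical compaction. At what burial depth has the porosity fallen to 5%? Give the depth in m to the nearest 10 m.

5660 m

Working in km (1 km = 1000 m; k in km⁻¹ = k in m⁻¹ × 1000):
Invert Athy's law: z = ln(φ₀/φ) / k
z = ln(0.51/0.05) / 0.41 = ln(10.2) / 0.41 = 2.3224 / 0.41 = 5.664 km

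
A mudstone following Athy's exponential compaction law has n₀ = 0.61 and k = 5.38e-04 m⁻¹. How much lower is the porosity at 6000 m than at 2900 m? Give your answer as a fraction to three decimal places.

0.104

Working in km (1 km = 1000 m; k in km⁻¹ = k in m⁻¹ × 1000):
n(2.9) = 0.61·e^(−0.538×2.9) = 0.1282
n(6) = 0.61·e^(−0.538×6) = 0.0242
Δn = 0.1282 − 0.0242 = 0.1040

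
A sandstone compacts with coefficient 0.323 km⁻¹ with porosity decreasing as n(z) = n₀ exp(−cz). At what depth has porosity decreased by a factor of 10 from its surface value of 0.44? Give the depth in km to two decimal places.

7.13 km

n/n₀ = 1/10 ⇒ exp(−c·z) = 1/10 ⇒ z = ln(10) / c
z = 2.3026 / 0.323 = 7.129 km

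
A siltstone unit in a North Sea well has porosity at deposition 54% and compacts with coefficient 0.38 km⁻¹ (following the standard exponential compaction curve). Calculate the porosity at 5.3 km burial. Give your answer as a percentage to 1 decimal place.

φ = φ₀·exp(−k·z) = 0.54 × exp(−0.38 × 5.3) = 0.54 × exp(−2.014)
  = 0.54 × 0.1335 = 0.0721

7.2%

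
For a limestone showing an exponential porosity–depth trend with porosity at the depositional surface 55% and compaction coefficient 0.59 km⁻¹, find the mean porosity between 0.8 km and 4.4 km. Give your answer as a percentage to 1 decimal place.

14.2%

⟨phi⟩ = (1/(Z₂−Z₁)) ∫ phi₀ e^(−kZ) dZ = phi₀·(e^(−k·Z₁) − e^(−k·Z₂)) / (k·(Z₂−Z₁))
e^(−0.59×0.8) = 0.6238; e^(−0.59×4.4) = 0.0746
⟨phi⟩ = 0.55 × (0.6238 − 0.0746) / (0.59 × 3.6) = 0.55 × 0.2586 = 0.1422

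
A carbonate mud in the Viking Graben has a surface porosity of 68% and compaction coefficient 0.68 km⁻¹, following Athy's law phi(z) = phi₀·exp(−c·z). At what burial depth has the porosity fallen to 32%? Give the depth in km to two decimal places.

Invert Athy's law: z = ln(phi₀/phi) / c
z = ln(0.68/0.32) / 0.68 = ln(2.125) / 0.68 = 0.7538 / 0.68 = 1.108 km

1.11 km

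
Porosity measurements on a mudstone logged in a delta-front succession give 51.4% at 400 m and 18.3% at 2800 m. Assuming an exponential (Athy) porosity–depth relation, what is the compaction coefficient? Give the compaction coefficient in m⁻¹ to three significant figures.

Working in km (1 km = 1000 m; k in km⁻¹ = k in m⁻¹ × 1000):
Athy: phi(z) = phi₀ e^(−kz) ⇒ phi₁/phi₂ = e^{k(z₂−z₁)} ⇒ k = ln(phi₁/phi₂)/(z₂−z₁)
k = ln(0.514/0.183) / (2.8 − 0.4) = ln(2.809) / 2.4 = 1.0327 / 2.4 = 0.4303 km⁻¹

0.000430 m⁻¹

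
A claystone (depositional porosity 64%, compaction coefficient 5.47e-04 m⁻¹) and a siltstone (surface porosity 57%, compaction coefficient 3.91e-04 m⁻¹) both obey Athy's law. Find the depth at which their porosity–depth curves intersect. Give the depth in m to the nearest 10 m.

740 m

Working in km (1 km = 1000 m; k in km⁻¹ = k in m⁻¹ × 1000):
Set φ₀ₐ e^(−kₐz) = φ₀ᵦ e^(−kᵦz) ⇒ ln(φ₀ₐ/φ₀ᵦ) = (kₐ − kᵦ)·z
z = ln(0.64/0.57) / (0.547 − 0.391) = 0.1158 / 0.156 = 0.743 km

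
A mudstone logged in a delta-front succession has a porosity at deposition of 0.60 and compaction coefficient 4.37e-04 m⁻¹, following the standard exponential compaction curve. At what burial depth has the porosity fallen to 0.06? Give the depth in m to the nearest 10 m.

5270 m

Working in km (1 km = 1000 m; c in km⁻¹ = c in m⁻¹ × 1000):
Invert Athy's law: d = ln(phi₀/phi) / c
d = ln(0.6/0.06) / 0.437 = ln(10) / 0.437 = 2.3026 / 0.437 = 5.269 km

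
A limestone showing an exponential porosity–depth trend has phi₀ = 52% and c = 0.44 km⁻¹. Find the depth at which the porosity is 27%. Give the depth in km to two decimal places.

1.49 km

Invert Athy's law: d = ln(phi₀/phi) / c
d = ln(0.52/0.27) / 0.44 = ln(1.926) / 0.44 = 0.6554 / 0.44 = 1.490 km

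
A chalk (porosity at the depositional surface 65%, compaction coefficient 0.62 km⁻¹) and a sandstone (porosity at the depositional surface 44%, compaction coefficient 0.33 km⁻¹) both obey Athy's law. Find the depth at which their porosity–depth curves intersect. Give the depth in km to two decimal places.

1.35 km

Set phi₀ₐ e^(−βₐz) = phi₀ᵦ e^(−βᵦz) ⇒ ln(phi₀ₐ/phi₀ᵦ) = (βₐ − βᵦ)·z
z = ln(0.65/0.44) / (0.62 − 0.33) = 0.3902 / 0.29 = 1.346 km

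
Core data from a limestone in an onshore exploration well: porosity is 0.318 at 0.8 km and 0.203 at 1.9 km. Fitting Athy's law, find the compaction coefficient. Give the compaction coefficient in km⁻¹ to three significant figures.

0.408 km⁻¹

Athy: n(z) = n₀ e^(−cz) ⇒ n₁/n₂ = e^{c(z₂−z₁)} ⇒ c = ln(n₁/n₂)/(z₂−z₁)
c = ln(0.318/0.203) / (1.9 − 0.8) = ln(1.567) / 1.1 = 0.4488 / 1.1 = 0.408 km⁻¹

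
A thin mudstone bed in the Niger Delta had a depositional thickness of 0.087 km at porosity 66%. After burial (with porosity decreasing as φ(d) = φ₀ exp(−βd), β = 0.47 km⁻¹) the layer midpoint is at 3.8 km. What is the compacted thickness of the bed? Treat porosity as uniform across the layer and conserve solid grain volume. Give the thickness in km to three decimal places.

0.033 km

Porosity at 3.8 km: φ = 0.66·exp(−0.47×3.8) = 0.1106
Solid-volume conservation: h(1−φ) = h₀(1−φ₀) ⇒ h = h₀·(1−φ₀)/(1−φ)
h = 0.087 × (1 − 0.66)/(1 − 0.1106) = 0.087 × 0.3823 = 0.0333 km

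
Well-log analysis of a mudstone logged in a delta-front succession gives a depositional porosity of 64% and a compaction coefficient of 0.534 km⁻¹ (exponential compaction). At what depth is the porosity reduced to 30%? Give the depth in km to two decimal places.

Invert Athy's law: z = ln(phi₀/phi) / c
z = ln(0.64/0.3) / 0.534 = ln(2.133) / 0.534 = 0.7577 / 0.534 = 1.419 km

1.42 km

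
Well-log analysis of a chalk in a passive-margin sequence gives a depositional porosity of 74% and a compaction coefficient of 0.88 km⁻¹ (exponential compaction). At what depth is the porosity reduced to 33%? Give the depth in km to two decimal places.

Invert Athy's law: d = ln(φ₀/φ) / β
d = ln(0.74/0.33) / 0.88 = ln(2.242) / 0.88 = 0.8076 / 0.88 = 0.918 km

0.92 km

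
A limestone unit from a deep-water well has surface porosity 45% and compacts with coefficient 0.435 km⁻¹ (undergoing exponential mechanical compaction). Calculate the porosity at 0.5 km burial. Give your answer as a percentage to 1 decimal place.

phi = phi₀·exp(−c·z) = 0.45 × exp(−0.435 × 0.5) = 0.45 × exp(−0.2175)
  = 0.45 × 0.8045 = 0.3620

36.2%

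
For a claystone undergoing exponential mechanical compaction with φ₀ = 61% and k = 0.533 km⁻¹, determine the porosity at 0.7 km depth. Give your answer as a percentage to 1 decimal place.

φ = φ₀·exp(−k·z) = 0.61 × exp(−0.533 × 0.7) = 0.61 × exp(−0.3731)
  = 0.61 × 0.6886 = 0.4200

42.0%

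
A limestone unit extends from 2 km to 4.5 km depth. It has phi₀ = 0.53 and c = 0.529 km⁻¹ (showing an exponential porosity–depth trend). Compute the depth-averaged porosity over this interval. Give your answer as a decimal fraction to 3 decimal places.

0.102

⟨phi⟩ = (1/(d₂−d₁)) ∫ phi₀ e^(−cd) dd = phi₀·(e^(−c·d₁) − e^(−c·d₂)) / (c·(d₂−d₁))
e^(−0.529×2) = 0.3471; e^(−0.529×4.5) = 0.0925
⟨phi⟩ = 0.53 × (0.3471 − 0.0925) / (0.529 × 2.5) = 0.53 × 0.1925 = 0.1021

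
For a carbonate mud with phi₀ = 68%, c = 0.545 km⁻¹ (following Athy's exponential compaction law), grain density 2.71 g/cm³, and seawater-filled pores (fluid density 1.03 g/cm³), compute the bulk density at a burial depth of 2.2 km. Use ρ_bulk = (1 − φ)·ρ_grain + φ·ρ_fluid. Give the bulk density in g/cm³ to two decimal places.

Porosity at depth: phi = 0.68·exp(−0.545×2.2) = 0.68×0.3015 = 0.2050
Bulk density: ρ_b = (1−phi)ρ_g + phi·ρ_f = 0.7950×2.71 + 0.2050×1.03
       = 2.154 + 0.211 = 2.366 g/cm³

2.37 g/cm³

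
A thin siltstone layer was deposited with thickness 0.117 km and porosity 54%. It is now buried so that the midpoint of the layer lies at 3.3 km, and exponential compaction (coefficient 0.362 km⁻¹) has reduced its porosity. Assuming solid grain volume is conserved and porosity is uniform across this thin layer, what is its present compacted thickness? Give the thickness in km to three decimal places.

Porosity at 3.3 km: phi = 0.54·exp(−0.362×3.3) = 0.1635
Solid-volume conservation: h(1−phi) = h₀(1−phi₀) ⇒ h = h₀·(1−phi₀)/(1−phi)
h = 0.117 × (1 − 0.54)/(1 − 0.1635) = 0.117 × 0.5499 = 0.0643 km

0.064 km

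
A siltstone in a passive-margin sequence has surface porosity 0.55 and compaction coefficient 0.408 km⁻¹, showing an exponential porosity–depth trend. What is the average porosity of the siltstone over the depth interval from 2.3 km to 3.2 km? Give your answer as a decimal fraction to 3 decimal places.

⟨φ⟩ = (1/(d₂−d₁)) ∫ φ₀ e^(−kd) dd = φ₀·(e^(−k·d₁) − e^(−k·d₂)) / (k·(d₂−d₁))
e^(−0.408×2.3) = 0.3913; e^(−0.408×3.2) = 0.2710
⟨φ⟩ = 0.55 × (0.3913 − 0.2710) / (0.408 × 0.9) = 0.55 × 0.3275 = 0.1801

0.180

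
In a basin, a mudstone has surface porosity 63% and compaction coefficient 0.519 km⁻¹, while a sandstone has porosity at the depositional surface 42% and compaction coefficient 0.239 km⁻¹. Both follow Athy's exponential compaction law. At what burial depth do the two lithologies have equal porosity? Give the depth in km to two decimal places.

1.45 km

Set phi₀ₐ e^(−kₐZ) = phi₀ᵦ e^(−kᵦZ) ⇒ ln(phi₀ₐ/phi₀ᵦ) = (kₐ − kᵦ)·Z
Z = ln(0.63/0.42) / (0.519 − 0.239) = 0.4055 / 0.28 = 1.448 km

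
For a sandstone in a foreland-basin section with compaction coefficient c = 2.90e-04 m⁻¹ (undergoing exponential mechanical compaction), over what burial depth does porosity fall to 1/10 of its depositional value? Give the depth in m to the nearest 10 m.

7940 m

Working in km (1 km = 1000 m; c in km⁻¹ = c in m⁻¹ × 1000):
phi/phi₀ = 1/10 ⇒ exp(−c·z) = 1/10 ⇒ z = ln(10) / c
z = 2.3026 / 0.29 = 7.940 km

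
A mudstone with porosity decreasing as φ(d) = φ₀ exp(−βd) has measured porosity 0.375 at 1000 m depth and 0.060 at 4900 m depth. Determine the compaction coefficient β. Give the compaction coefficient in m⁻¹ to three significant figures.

0.000470 m⁻¹

Working in km (1 km = 1000 m; β in km⁻¹ = β in m⁻¹ × 1000):
Athy: φ(d) = φ₀ e^(−βd) ⇒ φ₁/φ₂ = e^{β(d₂−d₁)} ⇒ β = ln(φ₁/φ₂)/(d₂−d₁)
β = ln(0.375/0.06) / (4.9 − 1) = ln(6.25) / 3.9 = 1.8326 / 3.9 = 0.4699 km⁻¹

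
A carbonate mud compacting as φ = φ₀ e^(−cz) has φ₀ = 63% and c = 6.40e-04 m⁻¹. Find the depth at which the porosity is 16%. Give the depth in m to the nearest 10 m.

2140 m

Working in km (1 km = 1000 m; c in km⁻¹ = c in m⁻¹ × 1000):
Invert Athy's law: z = ln(φ₀/φ) / c
z = ln(0.63/0.16) / 0.64 = ln(3.938) / 0.64 = 1.3705 / 0.64 = 2.141 km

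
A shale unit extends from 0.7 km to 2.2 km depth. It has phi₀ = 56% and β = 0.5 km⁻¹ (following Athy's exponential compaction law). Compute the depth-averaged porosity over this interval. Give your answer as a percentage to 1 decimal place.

⟨phi⟩ = (1/(d₂−d₁)) ∫ phi₀ e^(−βd) dd = phi₀·(e^(−β·d₁) − e^(−β·d₂)) / (β·(d₂−d₁))
e^(−0.5×0.7) = 0.7047; e^(−0.5×2.2) = 0.3329
⟨phi⟩ = 0.56 × (0.7047 − 0.3329) / (0.5 × 1.5) = 0.56 × 0.4958 = 0.2776

27.8%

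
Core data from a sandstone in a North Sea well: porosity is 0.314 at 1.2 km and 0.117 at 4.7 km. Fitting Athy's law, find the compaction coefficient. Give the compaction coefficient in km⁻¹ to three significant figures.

Athy: φ(d) = φ₀ e^(−cd) ⇒ φ₁/φ₂ = e^{c(d₂−d₁)} ⇒ c = ln(φ₁/φ₂)/(d₂−d₁)
c = ln(0.314/0.117) / (4.7 − 1.2) = ln(2.684) / 3.5 = 0.9872 / 3.5 = 0.2821 km⁻¹

0.282 km⁻¹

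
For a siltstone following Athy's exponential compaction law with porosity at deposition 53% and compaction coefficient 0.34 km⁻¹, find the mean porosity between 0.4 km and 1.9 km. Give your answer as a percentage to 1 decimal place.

36.2%

⟨n⟩ = (1/(z₂−z₁)) ∫ n₀ e^(−cz) dz = n₀·(e^(−c·z₁) − e^(−c·z₂)) / (c·(z₂−z₁))
e^(−0.34×0.4) = 0.8728; e^(−0.34×1.9) = 0.5241
⟨n⟩ = 0.53 × (0.8728 − 0.5241) / (0.34 × 1.5) = 0.53 × 0.6837 = 0.3624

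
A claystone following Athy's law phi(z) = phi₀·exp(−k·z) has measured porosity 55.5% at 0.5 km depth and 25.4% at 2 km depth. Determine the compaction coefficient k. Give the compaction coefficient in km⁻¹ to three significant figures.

0.521 km⁻¹

Athy: phi(z) = phi₀ e^(−kz) ⇒ phi₁/phi₂ = e^{k(z₂−z₁)} ⇒ k = ln(phi₁/phi₂)/(z₂−z₁)
k = ln(0.555/0.254) / (2 − 0.5) = ln(2.185) / 1.5 = 0.7816 / 1.5 = 0.5211 km⁻¹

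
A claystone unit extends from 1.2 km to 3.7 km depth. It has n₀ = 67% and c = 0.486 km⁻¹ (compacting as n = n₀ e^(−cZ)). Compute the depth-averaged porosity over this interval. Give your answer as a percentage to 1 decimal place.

21.6%

⟨n⟩ = (1/(Z₂−Z₁)) ∫ n₀ e^(−cZ) dZ = n₀·(e^(−c·Z₁) − e^(−c·Z₂)) / (c·(Z₂−Z₁))
e^(−0.486×1.2) = 0.5581; e^(−0.486×3.7) = 0.1656
⟨n⟩ = 0.67 × (0.5581 − 0.1656) / (0.486 × 2.5) = 0.67 × 0.3231 = 0.2164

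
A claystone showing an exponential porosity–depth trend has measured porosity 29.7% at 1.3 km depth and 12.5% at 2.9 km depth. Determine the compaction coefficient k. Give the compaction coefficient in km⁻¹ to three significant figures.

0.541 km⁻¹

Athy: phi(z) = phi₀ e^(−kz) ⇒ phi₁/phi₂ = e^{k(z₂−z₁)} ⇒ k = ln(phi₁/phi₂)/(z₂−z₁)
k = ln(0.297/0.125) / (2.9 − 1.3) = ln(2.376) / 1.6 = 0.8654 / 1.6 = 0.5409 km⁻¹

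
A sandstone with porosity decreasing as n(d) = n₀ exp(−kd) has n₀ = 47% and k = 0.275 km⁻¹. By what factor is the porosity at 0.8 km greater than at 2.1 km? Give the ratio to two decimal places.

n(d₁)/n(d₂) = e^(−k·d₁)/e^(−k·d₂) = e^{k(d₂−d₁)}
= exp(0.275 × 1.3) = exp(0.3575) = 1.4298

1.43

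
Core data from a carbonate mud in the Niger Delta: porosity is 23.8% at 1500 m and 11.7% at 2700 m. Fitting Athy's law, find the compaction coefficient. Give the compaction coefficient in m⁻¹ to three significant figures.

0.000592 m⁻¹

Working in km (1 km = 1000 m; c in km⁻¹ = c in m⁻¹ × 1000):
Athy: φ(z) = φ₀ e^(−cz) ⇒ φ₁/φ₂ = e^{c(z₂−z₁)} ⇒ c = ln(φ₁/φ₂)/(z₂−z₁)
c = ln(0.238/0.117) / (2.7 − 1.5) = ln(2.034) / 1.2 = 0.7101 / 1.2 = 0.5917 km⁻¹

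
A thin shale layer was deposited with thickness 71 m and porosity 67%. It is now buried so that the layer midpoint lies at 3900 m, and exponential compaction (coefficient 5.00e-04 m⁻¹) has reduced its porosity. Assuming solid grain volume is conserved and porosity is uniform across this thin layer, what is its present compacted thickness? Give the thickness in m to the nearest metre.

Working in km (1 km = 1000 m; k in km⁻¹ = k in m⁻¹ × 1000):
Porosity at 3.9 km: n = 0.67·exp(−0.5×3.9) = 0.0953
Solid-volume conservation: h(1−n) = h₀(1−n₀) ⇒ h = h₀·(1−n₀)/(1−n)
h = 0.071 × (1 − 0.67)/(1 − 0.0953) = 0.071 × 0.3648 = 0.0259 km

26 m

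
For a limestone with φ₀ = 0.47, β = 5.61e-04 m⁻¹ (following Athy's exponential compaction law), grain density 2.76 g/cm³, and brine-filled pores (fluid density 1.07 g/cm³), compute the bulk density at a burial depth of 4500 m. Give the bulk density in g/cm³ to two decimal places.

Working in km (1 km = 1000 m; β in km⁻¹ = β in m⁻¹ × 1000):
Porosity at depth: φ = 0.47·exp(−0.561×4.5) = 0.47×0.0801 = 0.0376
Bulk density: ρ_b = (1−φ)ρ_g + φ·ρ_f = 0.9624×2.76 + 0.0376×1.07
       = 2.656 + 0.040 = 2.696 g/cm³

2.70 g/cm³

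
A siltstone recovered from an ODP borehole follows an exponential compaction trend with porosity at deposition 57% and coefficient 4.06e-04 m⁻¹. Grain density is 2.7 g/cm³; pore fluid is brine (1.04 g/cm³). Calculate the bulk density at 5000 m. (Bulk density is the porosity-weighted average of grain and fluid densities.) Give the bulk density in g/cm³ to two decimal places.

2.58 g/cm³

Working in km (1 km = 1000 m; k in km⁻¹ = k in m⁻¹ × 1000):
Porosity at depth: n = 0.57·exp(−0.406×5) = 0.57×0.1313 = 0.0749
Bulk density: ρ_b = (1−n)ρ_g + n·ρ_f = 0.9251×2.7 + 0.0749×1.04
       = 2.498 + 0.078 = 2.576 g/cm³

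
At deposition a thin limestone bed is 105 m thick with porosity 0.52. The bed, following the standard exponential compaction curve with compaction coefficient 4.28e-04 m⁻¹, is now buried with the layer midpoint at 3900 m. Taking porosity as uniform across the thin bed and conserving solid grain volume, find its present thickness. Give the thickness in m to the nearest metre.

56 m

Working in km (1 km = 1000 m; c in km⁻¹ = c in m⁻¹ × 1000):
Porosity at 3.9 km: φ = 0.52·exp(−0.428×3.9) = 0.0980
Solid-volume conservation: h(1−φ) = h₀(1−φ₀) ⇒ h = h₀·(1−φ₀)/(1−φ)
h = 0.105 × (1 − 0.52)/(1 − 0.0980) = 0.105 × 0.5321 = 0.0559 km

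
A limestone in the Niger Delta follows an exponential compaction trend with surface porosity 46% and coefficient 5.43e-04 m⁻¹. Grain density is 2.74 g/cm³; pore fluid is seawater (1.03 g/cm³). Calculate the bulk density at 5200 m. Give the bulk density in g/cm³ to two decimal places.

2.69 g/cm³

Working in km (1 km = 1000 m; k in km⁻¹ = k in m⁻¹ × 1000):
Porosity at depth: φ = 0.46·exp(−0.543×5.2) = 0.46×0.0594 = 0.0273
Bulk density: ρ_b = (1−φ)ρ_g + φ·ρ_f = 0.9727×2.74 + 0.0273×1.03
       = 2.665 + 0.028 = 2.693 g/cm³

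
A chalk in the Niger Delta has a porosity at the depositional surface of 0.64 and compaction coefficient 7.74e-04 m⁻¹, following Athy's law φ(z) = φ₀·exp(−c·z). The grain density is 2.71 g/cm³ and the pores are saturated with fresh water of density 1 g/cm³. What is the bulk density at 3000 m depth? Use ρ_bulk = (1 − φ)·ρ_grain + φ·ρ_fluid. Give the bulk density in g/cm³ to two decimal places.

Working in km (1 km = 1000 m; c in km⁻¹ = c in m⁻¹ × 1000):
Porosity at depth: φ = 0.64·exp(−0.774×3) = 0.64×0.0981 = 0.0628
Bulk density: ρ_b = (1−φ)ρ_g + φ·ρ_f = 0.9372×2.71 + 0.0628×1
       = 2.540 + 0.063 = 2.603 g/cm³

2.60 g/cm³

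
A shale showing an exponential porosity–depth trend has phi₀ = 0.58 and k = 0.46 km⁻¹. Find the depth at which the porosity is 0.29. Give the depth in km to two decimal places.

1.51 km

Invert Athy's law: d = ln(phi₀/phi) / k
d = ln(0.58/0.29) / 0.46 = ln(2) / 0.46 = 0.6931 / 0.46 = 1.507 km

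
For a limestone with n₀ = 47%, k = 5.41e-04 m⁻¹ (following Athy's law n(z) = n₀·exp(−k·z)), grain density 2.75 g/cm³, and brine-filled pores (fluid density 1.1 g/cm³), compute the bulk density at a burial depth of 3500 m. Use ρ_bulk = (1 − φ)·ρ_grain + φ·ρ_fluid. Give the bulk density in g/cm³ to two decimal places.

2.63 g/cm³

Working in km (1 km = 1000 m; k in km⁻¹ = k in m⁻¹ × 1000):
Porosity at depth: n = 0.47·exp(−0.541×3.5) = 0.47×0.1505 = 0.0708
Bulk density: ρ_b = (1−n)ρ_g + n·ρ_f = 0.9292×2.75 + 0.0708×1.1
       = 2.555 + 0.078 = 2.633 g/cm³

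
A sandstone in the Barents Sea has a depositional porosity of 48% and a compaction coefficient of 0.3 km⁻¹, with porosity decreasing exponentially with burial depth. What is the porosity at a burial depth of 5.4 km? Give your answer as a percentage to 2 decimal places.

φ = φ₀·exp(−c·z) = 0.48 × exp(−0.3 × 5.4) = 0.48 × exp(−1.62)
  = 0.48 × 0.1979 = 0.0950

9.50%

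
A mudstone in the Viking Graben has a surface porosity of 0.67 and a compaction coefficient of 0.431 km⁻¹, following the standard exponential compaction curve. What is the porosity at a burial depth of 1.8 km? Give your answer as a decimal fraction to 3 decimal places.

0.308

n = n₀·exp(−k·Z) = 0.67 × exp(−0.431 × 1.8) = 0.67 × exp(−0.7758)
  = 0.67 × 0.4603 = 0.3084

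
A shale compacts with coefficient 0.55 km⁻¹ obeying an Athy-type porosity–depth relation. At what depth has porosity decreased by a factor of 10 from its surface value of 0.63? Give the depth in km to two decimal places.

4.19 km

phi/phi₀ = 1/10 ⇒ exp(−c·d) = 1/10 ⇒ d = ln(10) / c
d = 2.3026 / 0.55 = 4.187 km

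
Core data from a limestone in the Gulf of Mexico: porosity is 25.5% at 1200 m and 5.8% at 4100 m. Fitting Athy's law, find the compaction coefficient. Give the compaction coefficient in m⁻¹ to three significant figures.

Working in km (1 km = 1000 m; k in km⁻¹ = k in m⁻¹ × 1000):
Athy: phi(d) = phi₀ e^(−kd) ⇒ phi₁/phi₂ = e^{k(d₂−d₁)} ⇒ k = ln(phi₁/phi₂)/(d₂−d₁)
k = ln(0.255/0.058) / (4.1 − 1.2) = ln(4.397) / 2.9 = 1.4808 / 2.9 = 0.5106 km⁻¹

0.000511 m⁻¹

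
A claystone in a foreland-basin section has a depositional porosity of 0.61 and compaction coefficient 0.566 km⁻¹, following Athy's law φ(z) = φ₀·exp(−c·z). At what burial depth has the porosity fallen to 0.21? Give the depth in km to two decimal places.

Invert Athy's law: z = ln(φ₀/φ) / c
z = ln(0.61/0.21) / 0.566 = ln(2.905) / 0.566 = 1.0664 / 0.566 = 1.884 km

1.88 km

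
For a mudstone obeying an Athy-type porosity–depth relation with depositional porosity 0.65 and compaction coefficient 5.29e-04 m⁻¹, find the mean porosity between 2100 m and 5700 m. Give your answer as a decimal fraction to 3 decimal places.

0.096

Working in km (1 km = 1000 m; k in km⁻¹ = k in m⁻¹ × 1000):
⟨φ⟩ = (1/(Z₂−Z₁)) ∫ φ₀ e^(−kZ) dZ = φ₀·(e^(−k·Z₁) − e^(−k·Z₂)) / (k·(Z₂−Z₁))
e^(−0.529×2.1) = 0.3293; e^(−0.529×5.7) = 0.0490
⟨φ⟩ = 0.65 × (0.3293 − 0.0490) / (0.529 × 3.6) = 0.65 × 0.1471 = 0.0956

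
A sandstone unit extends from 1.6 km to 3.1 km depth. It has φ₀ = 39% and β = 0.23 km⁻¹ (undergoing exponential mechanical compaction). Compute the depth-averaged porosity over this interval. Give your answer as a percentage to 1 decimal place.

22.8%

⟨φ⟩ = (1/(d₂−d₁)) ∫ φ₀ e^(−βd) dd = φ₀·(e^(−β·d₁) − e^(−β·d₂)) / (β·(d₂−d₁))
e^(−0.23×1.6) = 0.6921; e^(−0.23×3.1) = 0.4902
⟨φ⟩ = 0.39 × (0.6921 − 0.4902) / (0.23 × 1.5) = 0.39 × 0.5853 = 0.2283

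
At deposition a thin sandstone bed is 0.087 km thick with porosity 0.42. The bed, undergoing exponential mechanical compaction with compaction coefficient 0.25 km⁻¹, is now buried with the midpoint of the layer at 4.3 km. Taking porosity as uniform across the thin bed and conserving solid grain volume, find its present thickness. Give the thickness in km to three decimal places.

Porosity at 4.3 km: n = 0.42·exp(−0.25×4.3) = 0.1433
Solid-volume conservation: h(1−n) = h₀(1−n₀) ⇒ h = h₀·(1−n₀)/(1−n)
h = 0.087 × (1 − 0.42)/(1 − 0.1433) = 0.087 × 0.6771 = 0.0589 km

0.059 km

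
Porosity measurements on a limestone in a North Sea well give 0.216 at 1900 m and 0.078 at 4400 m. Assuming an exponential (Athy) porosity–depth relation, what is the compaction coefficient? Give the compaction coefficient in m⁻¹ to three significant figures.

Working in km (1 km = 1000 m; c in km⁻¹ = c in m⁻¹ × 1000):
Athy: φ(Z) = φ₀ e^(−cZ) ⇒ φ₁/φ₂ = e^{c(Z₂−Z₁)} ⇒ c = ln(φ₁/φ₂)/(Z₂−Z₁)
c = ln(0.216/0.078) / (4.4 − 1.9) = ln(2.769) / 2.5 = 1.0186 / 2.5 = 0.4074 km⁻¹

0.000407 m⁻¹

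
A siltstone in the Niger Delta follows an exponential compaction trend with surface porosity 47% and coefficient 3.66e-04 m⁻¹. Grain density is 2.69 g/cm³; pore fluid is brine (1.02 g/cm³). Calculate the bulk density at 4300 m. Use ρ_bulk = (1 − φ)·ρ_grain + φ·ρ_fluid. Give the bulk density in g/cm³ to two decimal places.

Working in km (1 km = 1000 m; k in km⁻¹ = k in m⁻¹ × 1000):
Porosity at depth: n = 0.47·exp(−0.366×4.3) = 0.47×0.2073 = 0.0974
Bulk density: ρ_b = (1−n)ρ_g + n·ρ_f = 0.9026×2.69 + 0.0974×1.02
       = 2.428 + 0.099 = 2.527 g/cm³

2.53 g/cm³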